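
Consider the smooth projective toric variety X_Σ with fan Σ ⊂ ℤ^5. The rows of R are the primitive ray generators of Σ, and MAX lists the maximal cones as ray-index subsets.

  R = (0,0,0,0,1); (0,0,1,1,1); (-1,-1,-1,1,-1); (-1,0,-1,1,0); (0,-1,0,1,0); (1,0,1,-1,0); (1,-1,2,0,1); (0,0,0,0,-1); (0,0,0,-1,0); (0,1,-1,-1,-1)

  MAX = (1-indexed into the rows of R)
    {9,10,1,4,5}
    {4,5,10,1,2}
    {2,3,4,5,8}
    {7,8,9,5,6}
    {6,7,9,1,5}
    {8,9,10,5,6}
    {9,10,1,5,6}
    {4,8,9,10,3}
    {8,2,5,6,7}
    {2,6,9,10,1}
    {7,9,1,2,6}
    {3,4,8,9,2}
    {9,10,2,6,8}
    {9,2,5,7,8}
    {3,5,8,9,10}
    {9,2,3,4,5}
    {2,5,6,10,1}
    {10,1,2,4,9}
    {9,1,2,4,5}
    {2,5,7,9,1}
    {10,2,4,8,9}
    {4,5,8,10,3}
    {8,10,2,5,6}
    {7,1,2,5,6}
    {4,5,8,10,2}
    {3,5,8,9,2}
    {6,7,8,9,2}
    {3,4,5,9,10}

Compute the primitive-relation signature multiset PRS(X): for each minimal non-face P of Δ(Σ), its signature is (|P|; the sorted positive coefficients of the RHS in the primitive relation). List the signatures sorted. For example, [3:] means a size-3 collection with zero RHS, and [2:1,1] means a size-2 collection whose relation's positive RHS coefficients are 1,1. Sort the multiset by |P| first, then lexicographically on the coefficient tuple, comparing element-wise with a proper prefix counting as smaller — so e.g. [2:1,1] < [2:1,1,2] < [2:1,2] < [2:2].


The 11 primitive collections of Σ (r=10, n=5):

  {1,8}:  v_{1} + v_{8} = 0  →  sig = [2:]
  {4,6}:  v_{4} + v_{6} = 0  →  sig = [2:]
  {7,10}:  v_{7} + v_{10} = v_{6}  →  sig = [2:1]
  {1,3}:  v_{1} + v_{3} = v_{4} + v_{5} + v_{9}  →  sig = [2:1,1,1]
  {3,6}:  v_{3} + v_{6} = v_{5} + v_{8} + v_{9}  →  sig = [2:1,1,1]
  {4,7}:  v_{4} + v_{7} = v_{2} + v_{5} + v_{9}  →  sig = [2:1,1,1]
  {3,7}:  v_{3} + v_{7} = v_{2} + 2·v_{5} + v_{8} + 2·v_{9}  →  sig = [2:1,1,2,2]
  {2,3,10}:  v_{2} + v_{3} + v_{10} = v_{4} + v_{8}  →  sig = [3:1,1]
  {2,5,9,10}:  v_{2} + v_{5} + v_{9} + v_{10} = 0  →  sig = [4:]
  {2,5,6,9}:  v_{2} + v_{5} + v_{6} + v_{9} = v_{7}  →  sig = [4:1]
  {4,5,8,9}:  v_{4} + v_{5} + v_{8} + v_{9} = v_{3}  →  sig = [4:1]

Hence PRS(X_Σ) =
    [2:]
    [2:]
    [2:1]
    [2:1,1,1]
    [2:1,1,1]
    [2:1,1,1]
    [2:1,1,2,2]
    [3:1,1]
    [4:]
    [4:1]
    [4:1]


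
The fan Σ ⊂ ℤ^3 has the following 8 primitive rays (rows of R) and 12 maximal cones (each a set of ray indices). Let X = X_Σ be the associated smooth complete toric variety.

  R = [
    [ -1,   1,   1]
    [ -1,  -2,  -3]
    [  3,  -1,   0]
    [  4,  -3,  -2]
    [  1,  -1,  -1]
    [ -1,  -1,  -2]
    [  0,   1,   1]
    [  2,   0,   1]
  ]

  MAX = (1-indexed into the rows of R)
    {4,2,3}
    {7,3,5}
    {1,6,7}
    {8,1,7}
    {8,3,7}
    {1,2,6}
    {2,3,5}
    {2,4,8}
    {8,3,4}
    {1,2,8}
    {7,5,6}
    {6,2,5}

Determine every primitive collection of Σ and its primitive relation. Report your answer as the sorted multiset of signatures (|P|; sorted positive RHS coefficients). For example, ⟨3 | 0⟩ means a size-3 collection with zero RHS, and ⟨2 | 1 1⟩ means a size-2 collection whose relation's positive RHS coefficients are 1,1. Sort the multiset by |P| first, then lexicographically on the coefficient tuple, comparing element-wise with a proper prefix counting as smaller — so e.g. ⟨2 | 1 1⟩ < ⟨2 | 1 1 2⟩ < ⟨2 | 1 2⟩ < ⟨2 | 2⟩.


Σ has 11 primitive collections:

  {1,5}:  v_{1} + v_{5} = 0 — sig = ⟨2 | 0⟩
  {1,3}:  v_{1} + v_{3} = v_{8} — sig = ⟨2 | 1⟩
  {2,7}:  v_{2} + v_{7} = v_{6} — sig = ⟨2 | 1⟩
  {5,8}:  v_{5} + v_{8} = v_{3} — sig = ⟨2 | 1⟩
  {6,8}:  v_{6} + v_{8} = v_{5} — sig = ⟨2 | 1⟩
  {4,7}:  v_{4} + v_{7} = v_{3} + v_{5} — sig = ⟨2 | 1 1⟩
  {4,6}:  v_{4} + v_{6} = v_{2} + v_{3} + v_{5} — sig = ⟨2 | 1 1 1⟩
  {1,4}:  v_{1} + v_{4} = v_{2} + 2·v_{8} — sig = ⟨2 | 1 2⟩
  {4,5}:  v_{4} + v_{5} = v_{2} + 2·v_{3} — sig = ⟨2 | 1 2⟩
  {3,6}:  v_{3} + v_{6} = 2·v_{5} — sig = ⟨2 | 2⟩
  {2,3,8}:  v_{2} + v_{3} + v_{8} = v_{4} — sig = ⟨3 | 1⟩

Hence PRS(X_Σ) =
    ⟨2 | 0⟩
    ⟨2 | 1⟩
    ⟨2 | 1⟩
    ⟨2 | 1⟩
    ⟨2 | 1⟩
    ⟨2 | 1 1⟩
    ⟨2 | 1 1 1⟩
    ⟨2 | 1 2⟩
    ⟨2 | 1 2⟩
    ⟨2 | 2⟩
    ⟨3 | 1⟩


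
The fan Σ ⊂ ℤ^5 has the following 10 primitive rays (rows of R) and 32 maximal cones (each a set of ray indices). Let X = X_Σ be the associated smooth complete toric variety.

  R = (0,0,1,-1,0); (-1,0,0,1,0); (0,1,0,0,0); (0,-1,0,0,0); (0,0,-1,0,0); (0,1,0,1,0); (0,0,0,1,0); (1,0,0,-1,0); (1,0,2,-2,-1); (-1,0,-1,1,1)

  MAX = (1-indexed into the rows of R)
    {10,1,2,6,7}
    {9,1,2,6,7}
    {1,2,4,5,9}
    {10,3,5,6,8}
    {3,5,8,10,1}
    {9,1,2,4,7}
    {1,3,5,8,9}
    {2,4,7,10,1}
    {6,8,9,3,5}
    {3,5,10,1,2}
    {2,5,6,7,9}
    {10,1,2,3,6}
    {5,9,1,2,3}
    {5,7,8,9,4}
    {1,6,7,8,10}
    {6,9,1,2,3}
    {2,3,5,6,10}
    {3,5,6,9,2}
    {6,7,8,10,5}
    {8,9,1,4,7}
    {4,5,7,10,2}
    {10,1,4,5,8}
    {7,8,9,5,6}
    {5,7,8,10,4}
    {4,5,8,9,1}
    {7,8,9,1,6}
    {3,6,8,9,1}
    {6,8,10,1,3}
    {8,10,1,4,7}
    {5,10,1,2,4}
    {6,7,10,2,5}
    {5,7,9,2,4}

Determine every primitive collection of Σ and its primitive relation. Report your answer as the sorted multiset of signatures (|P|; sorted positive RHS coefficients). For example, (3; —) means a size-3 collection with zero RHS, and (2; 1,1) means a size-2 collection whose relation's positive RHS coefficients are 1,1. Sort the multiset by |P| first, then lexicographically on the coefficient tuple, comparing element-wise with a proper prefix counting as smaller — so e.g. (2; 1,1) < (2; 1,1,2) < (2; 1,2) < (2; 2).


|primitive collections| = 7. Relations:

  {2,8}:  v_{2} + v_{8} = 0 ; sig = (2; —)
  {3,4}:  v_{3} + v_{4} = 0 ; sig = (2; —)
  {3,7}:  v_{3} + v_{7} = v_{6} ; sig = (2; 1)
  {4,6}:  v_{4} + v_{6} = v_{7} ; sig = (2; 1)
  {9,10}:  v_{9} + v_{10} = v_{1} ; sig = (2; 1)
  {1,5,7}:  v_{1} + v_{5} + v_{7} = 0 ; sig = (3; —)
  {1,5,6}:  v_{1} + v_{5} + v_{6} = v_{3} ; sig = (3; 1)

Signatures (|P|; sorted positive RHS coefficients), sorted:
[(2; —), (2; —), (2; 1), (2; 1), (2; 1), (3; —), (3; 1)]


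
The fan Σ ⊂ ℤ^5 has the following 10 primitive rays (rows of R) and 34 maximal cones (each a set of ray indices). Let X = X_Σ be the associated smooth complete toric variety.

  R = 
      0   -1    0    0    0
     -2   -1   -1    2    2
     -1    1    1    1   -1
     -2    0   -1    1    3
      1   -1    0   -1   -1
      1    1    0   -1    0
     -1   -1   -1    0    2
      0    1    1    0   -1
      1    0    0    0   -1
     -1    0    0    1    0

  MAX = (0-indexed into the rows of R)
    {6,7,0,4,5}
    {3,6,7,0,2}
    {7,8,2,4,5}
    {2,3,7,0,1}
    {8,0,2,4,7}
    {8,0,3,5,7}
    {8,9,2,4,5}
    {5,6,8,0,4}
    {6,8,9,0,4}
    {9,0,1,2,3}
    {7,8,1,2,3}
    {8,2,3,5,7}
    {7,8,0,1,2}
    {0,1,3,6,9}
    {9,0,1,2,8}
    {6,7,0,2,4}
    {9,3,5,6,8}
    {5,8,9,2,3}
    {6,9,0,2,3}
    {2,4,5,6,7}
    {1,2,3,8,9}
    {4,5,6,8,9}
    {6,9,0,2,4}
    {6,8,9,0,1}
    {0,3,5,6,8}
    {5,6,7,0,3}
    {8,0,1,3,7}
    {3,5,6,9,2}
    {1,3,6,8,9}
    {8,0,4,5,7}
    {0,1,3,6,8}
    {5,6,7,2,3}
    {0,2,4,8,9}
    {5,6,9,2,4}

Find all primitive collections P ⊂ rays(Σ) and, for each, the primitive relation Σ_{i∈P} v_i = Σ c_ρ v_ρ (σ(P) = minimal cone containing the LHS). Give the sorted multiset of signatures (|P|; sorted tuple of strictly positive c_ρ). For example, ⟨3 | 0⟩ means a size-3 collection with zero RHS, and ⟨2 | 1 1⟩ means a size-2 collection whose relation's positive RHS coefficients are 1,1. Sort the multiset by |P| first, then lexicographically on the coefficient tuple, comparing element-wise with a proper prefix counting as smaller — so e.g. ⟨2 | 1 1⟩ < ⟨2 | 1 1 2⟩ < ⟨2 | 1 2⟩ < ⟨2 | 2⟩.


12 collections generate NE(X_Σ); each relation:

  P={3,4}:  v_{3} + v_{4} = v_{6} — sig = ⟨2 | 1⟩
  P={7,9}:  v_{7} + v_{9} = v_{2} — sig = ⟨2 | 1⟩
  P={1,5}:  v_{1} + v_{5} = v_{3} + v_{8} — sig = ⟨2 | 1 1⟩
  P={1,4}:  v_{1} + v_{4} = v_{0} + v_{6} + v_{8} + v_{9} — sig = ⟨2 | 1 1 1 1⟩
  P={0,5,9}:  v_{0} + v_{5} + v_{9} = 0 — sig = ⟨3 | 0⟩
  P={6,7,8}:  v_{6} + v_{7} + v_{8} = 0 — sig = ⟨3 | 0⟩
  P={0,2,5}:  v_{0} + v_{2} + v_{5} = v_{7} — sig = ⟨3 | 1⟩
  P={2,6,8}:  v_{2} + v_{6} + v_{8} = v_{9} — sig = ⟨3 | 1⟩
  P={1,6,7}:  v_{1} + v_{6} + v_{7} = v_{0} + v_{3} + v_{9} — sig = ⟨3 | 1 1 1⟩
  P={1,2,6}:  v_{1} + v_{2} + v_{6} = v_{0} + v_{3} + 2·v_{9} — sig = ⟨3 | 1 1 2⟩
  P={0,3,8,9}:  v_{0} + v_{3} + v_{8} + v_{9} = v_{1} — sig = ⟨4 | 1⟩
  P={0,2,3,8}:  v_{0} + v_{2} + v_{3} + v_{8} = v_{1} + v_{7} — sig = ⟨4 | 1 1⟩

Signatures (|P|; sorted positive RHS coefficients), sorted:
    ⟨2 | 1⟩
    ⟨2 | 1⟩
    ⟨2 | 1 1⟩
    ⟨2 | 1 1 1 1⟩
    ⟨3 | 0⟩
    ⟨3 | 0⟩
    ⟨3 | 1⟩
    ⟨3 | 1⟩
    ⟨3 | 1 1 1⟩
    ⟨3 | 1 1 2⟩
    ⟨4 | 1⟩
    ⟨4 | 1 1⟩


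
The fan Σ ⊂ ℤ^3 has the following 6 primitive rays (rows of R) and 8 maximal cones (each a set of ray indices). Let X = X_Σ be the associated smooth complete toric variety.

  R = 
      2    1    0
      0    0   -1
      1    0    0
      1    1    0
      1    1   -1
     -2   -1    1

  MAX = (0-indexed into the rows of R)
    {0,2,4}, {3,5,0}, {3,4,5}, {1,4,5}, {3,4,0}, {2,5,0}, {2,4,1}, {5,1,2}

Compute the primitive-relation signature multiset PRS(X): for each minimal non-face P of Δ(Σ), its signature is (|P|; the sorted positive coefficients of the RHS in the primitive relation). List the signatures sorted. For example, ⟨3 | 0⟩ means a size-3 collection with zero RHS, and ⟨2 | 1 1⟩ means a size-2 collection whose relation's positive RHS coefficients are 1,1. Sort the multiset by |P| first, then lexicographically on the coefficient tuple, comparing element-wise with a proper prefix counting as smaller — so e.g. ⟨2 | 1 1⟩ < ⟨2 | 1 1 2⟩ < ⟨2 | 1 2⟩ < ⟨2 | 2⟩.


Minimal non-faces — 5 found among 6 rays, 8 max cones:

  {1,3}:  v_{1} + v_{3} = v_{4} — sig = ⟨2 | 1⟩
  {2,3}:  v_{2} + v_{3} = v_{0} — sig = ⟨2 | 1⟩
  {0,1}:  v_{0} + v_{1} = v_{2} + v_{4} — sig = ⟨2 | 1 1⟩
  {2,4,5}:  v_{2} + v_{4} + v_{5} = 0 — sig = ⟨3 | 0⟩
  {0,4,5}:  v_{0} + v_{4} + v_{5} = v_{3} — sig = ⟨3 | 1⟩

so the primitive-relation signature multiset is
[⟨2 | 1⟩, ⟨2 | 1⟩, ⟨2 | 1 1⟩, ⟨3 | 0⟩, ⟨3 | 1⟩]


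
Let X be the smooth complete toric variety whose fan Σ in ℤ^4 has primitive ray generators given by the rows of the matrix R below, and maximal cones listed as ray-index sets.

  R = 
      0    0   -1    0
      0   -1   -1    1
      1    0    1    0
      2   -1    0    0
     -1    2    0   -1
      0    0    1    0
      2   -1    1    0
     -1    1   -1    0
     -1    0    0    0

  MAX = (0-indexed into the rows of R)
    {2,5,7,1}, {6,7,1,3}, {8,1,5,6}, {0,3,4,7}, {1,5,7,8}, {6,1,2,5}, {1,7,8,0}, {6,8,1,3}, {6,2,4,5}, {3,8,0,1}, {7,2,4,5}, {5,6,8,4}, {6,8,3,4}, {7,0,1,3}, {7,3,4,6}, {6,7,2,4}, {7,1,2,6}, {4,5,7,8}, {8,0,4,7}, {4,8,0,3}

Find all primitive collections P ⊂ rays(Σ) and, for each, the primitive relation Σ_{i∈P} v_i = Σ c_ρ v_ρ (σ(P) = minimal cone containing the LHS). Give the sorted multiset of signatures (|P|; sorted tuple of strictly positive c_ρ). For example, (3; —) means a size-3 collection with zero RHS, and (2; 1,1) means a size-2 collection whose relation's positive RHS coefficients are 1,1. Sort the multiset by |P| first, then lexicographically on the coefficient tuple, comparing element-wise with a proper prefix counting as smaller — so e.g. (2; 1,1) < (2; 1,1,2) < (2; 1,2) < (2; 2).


The 10 primitive collections of Σ (r=9, n=4):

  {0,5}:  v_{0} + v_{5} = 0  so sig = (2; —)
  {0,6}:  v_{0} + v_{6} = v_{3}  so sig = (2; 1)
  {1,4}:  v_{1} + v_{4} = v_{7}  so sig = (2; 1)
  {2,8}:  v_{2} + v_{8} = v_{5}  so sig = (2; 1)
  {3,5}:  v_{3} + v_{5} = v_{6}  so sig = (2; 1)
  {0,2}:  v_{0} + v_{2} = v_{6} + v_{7}  so sig = (2; 1,1)
  {2,3}:  v_{2} + v_{3} = 2·v_{6} + v_{7}  so sig = (2; 1,2)
  {6,7,8}:  v_{6} + v_{7} + v_{8} = 0  so sig = (3; —)
  {3,7,8}:  v_{3} + v_{7} + v_{8} = v_{0}  so sig = (3; 1)
  {5,6,7}:  v_{5} + v_{6} + v_{7} = v_{2}  so sig = (3; 1)

Hence PRS(X_Σ) =
    (2; —)
    (2; 1)
    (2; 1)
    (2; 1)
    (2; 1)
    (2; 1,1)
    (2; 1,2)
    (3; —)
    (3; 1)
    (3; 1)


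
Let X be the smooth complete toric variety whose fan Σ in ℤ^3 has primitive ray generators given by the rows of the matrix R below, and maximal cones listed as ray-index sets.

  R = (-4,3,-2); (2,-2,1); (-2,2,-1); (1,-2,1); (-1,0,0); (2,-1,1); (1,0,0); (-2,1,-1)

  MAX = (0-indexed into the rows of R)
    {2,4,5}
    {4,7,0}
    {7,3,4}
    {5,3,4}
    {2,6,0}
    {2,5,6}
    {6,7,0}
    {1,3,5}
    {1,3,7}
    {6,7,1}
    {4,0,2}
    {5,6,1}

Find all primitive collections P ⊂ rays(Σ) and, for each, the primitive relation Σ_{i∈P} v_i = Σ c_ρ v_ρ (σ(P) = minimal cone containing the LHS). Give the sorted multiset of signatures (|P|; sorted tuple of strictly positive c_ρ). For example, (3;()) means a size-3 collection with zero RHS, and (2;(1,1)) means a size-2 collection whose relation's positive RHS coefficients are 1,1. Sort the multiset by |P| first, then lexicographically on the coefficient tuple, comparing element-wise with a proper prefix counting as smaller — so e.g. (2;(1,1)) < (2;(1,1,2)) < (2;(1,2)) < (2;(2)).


Σ has 10 primitive collections:

  • {1,2}:  v_{1} + v_{2} = 0 — sig = (2;())
  • {4,6}:  v_{4} + v_{6} = 0 — sig = (2;())
  • {5,7}:  v_{5} + v_{7} = 0 — sig = (2;())
  • {0,1}:  v_{0} + v_{1} = v_{7} — sig = (2;(1))
  • {0,5}:  v_{0} + v_{5} = v_{2} — sig = (2;(1))
  • {1,4}:  v_{1} + v_{4} = v_{3} — sig = (2;(1))
  • {2,3}:  v_{2} + v_{3} = v_{4} — sig = (2;(1))
  • {2,7}:  v_{2} + v_{7} = v_{0} — sig = (2;(1))
  • {3,6}:  v_{3} + v_{6} = v_{1} — sig = (2;(1))
  • {0,3}:  v_{0} + v_{3} = v_{4} + v_{7} — sig = (2;(1,1))

Signatures (|P|; sorted positive RHS coefficients), sorted:
    |P|=2: 10 collections, coeffs (), (), (), (1), (1), (1), (1), (1), (1), (1,1)


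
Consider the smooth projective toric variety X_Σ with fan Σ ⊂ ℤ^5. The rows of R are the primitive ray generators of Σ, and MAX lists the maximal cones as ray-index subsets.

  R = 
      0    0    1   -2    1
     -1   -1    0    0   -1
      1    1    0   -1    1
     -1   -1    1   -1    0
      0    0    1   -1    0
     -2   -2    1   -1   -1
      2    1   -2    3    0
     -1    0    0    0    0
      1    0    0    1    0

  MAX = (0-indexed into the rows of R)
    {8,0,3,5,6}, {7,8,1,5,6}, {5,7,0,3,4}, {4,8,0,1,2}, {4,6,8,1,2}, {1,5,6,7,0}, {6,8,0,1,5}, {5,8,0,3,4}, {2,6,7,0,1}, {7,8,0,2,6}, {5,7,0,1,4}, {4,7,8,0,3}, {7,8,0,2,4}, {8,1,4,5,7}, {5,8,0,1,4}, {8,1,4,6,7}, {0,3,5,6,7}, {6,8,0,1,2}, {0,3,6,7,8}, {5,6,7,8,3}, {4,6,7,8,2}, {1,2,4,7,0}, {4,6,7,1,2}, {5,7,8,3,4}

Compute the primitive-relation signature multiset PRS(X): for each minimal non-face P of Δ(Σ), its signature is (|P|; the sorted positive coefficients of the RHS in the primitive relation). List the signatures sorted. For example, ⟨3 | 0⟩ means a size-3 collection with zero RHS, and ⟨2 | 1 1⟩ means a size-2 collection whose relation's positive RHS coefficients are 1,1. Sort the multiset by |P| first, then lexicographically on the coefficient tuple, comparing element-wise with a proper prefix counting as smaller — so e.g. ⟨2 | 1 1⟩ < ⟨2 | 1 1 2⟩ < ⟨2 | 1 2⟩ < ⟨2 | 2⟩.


The 9 primitive collections of Σ (r=9, n=5):

  P={1,3}:  v_{1} + v_{3} = v_{5}  so sig = ⟨2 | 1⟩
  P={2,3}:  v_{2} + v_{3} = v_{0}  so sig = ⟨2 | 1⟩
  P={2,5}:  v_{2} + v_{5} = v_{0} + v_{1}  so sig = ⟨2 | 1 1⟩
  P={3,4,6}:  v_{3} + v_{4} + v_{6} = v_{8}  so sig = ⟨3 | 1⟩
  P={0,4,6}:  v_{0} + v_{4} + v_{6} = v_{2} + v_{8}  so sig = ⟨3 | 1 1⟩
  P={4,5,6}:  v_{4} + v_{5} + v_{6} = v_{1} + v_{8}  so sig = ⟨3 | 1 1⟩
  P={1,2,7,8}:  v_{1} + v_{2} + v_{7} + v_{8} = 0  so sig = ⟨4 | 0⟩
  P={0,1,7,8}:  v_{0} + v_{1} + v_{7} + v_{8} = v_{3}  so sig = ⟨4 | 1⟩
  P={0,5,7,8}:  v_{0} + v_{5} + v_{7} + v_{8} = 2·v_{3}  so sig = ⟨4 | 2⟩

Signatures (|P|; sorted positive RHS coefficients), sorted:
[⟨2 | 1⟩, ⟨2 | 1⟩, ⟨2 | 1 1⟩, ⟨3 | 1⟩, ⟨3 | 1 1⟩, ⟨3 | 1 1⟩, ⟨4 | 0⟩, ⟨4 | 1⟩, ⟨4 | 2⟩]


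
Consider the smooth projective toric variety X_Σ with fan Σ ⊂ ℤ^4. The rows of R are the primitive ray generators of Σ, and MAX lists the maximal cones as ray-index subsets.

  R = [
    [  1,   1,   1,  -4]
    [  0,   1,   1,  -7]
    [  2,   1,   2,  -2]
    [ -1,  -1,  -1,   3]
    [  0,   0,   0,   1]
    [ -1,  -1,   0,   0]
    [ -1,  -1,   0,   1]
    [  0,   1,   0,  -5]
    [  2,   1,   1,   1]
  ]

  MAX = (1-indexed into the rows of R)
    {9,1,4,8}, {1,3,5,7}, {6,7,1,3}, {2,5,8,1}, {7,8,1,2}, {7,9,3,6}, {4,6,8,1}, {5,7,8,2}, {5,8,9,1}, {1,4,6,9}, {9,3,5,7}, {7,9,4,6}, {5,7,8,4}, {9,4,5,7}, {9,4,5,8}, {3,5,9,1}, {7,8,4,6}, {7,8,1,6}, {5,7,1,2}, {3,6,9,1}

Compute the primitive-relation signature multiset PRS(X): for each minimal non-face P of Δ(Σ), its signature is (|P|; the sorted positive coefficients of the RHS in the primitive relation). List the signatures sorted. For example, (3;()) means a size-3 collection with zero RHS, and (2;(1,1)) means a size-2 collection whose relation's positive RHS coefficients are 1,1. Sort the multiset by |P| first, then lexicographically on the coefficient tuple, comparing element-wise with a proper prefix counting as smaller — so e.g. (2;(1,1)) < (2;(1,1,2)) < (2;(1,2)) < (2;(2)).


The 13 primitive collections of Σ (r=9, n=4):

  • {5,6}:  v_{5} + v_{6} = v_{7}  so sig = (2;(1))
  • {2,4}:  v_{2} + v_{4} = v_{7} + v_{8}  so sig = (2;(1,1))
  • {3,4}:  v_{3} + v_{4} = v_{6} + v_{9}  so sig = (2;(1,1))
  • {2,6}:  v_{2} + v_{6} = v_{1} + 2·v_{7} + v_{8}  so sig = (2;(1,1,2))
  • {3,8}:  v_{3} + v_{8} = 2·v_{1} + v_{5}  so sig = (2;(1,2))
  • {2,3}:  v_{2} + v_{3} = 3·v_{1} + 2·v_{5} + v_{7}  so sig = (2;(1,2,3))
  • {2,9}:  v_{2} + v_{9} = 2·v_{1} + 2·v_{5}  so sig = (2;(2,2))
  • {1,4,5}:  v_{1} + v_{4} + v_{5} = 0  so sig = (3;())
  • {1,4,7}:  v_{1} + v_{4} + v_{7} = v_{6}  so sig = (3;(1))
  • {1,7,9}:  v_{1} + v_{7} + v_{9} = v_{3}  so sig = (3;(1))
  • {6,8,9}:  v_{6} + v_{8} + v_{9} = v_{1}  so sig = (3;(1))
  • {7,8,9}:  v_{7} + v_{8} + v_{9} = v_{1} + v_{5}  so sig = (3;(1,1))
  • {1,5,7,8}:  v_{1} + v_{5} + v_{7} + v_{8} = v_{2}  so sig = (4;(1))

Hence PRS(X_Σ) =
[(2;(1)), (2;(1,1)), (2;(1,1)), (2;(1,1,2)), (2;(1,2)), (2;(1,2,3)), (2;(2,2)), (3;()), (3;(1)), (3;(1)), (3;(1)), (3;(1,1)), (4;(1))]


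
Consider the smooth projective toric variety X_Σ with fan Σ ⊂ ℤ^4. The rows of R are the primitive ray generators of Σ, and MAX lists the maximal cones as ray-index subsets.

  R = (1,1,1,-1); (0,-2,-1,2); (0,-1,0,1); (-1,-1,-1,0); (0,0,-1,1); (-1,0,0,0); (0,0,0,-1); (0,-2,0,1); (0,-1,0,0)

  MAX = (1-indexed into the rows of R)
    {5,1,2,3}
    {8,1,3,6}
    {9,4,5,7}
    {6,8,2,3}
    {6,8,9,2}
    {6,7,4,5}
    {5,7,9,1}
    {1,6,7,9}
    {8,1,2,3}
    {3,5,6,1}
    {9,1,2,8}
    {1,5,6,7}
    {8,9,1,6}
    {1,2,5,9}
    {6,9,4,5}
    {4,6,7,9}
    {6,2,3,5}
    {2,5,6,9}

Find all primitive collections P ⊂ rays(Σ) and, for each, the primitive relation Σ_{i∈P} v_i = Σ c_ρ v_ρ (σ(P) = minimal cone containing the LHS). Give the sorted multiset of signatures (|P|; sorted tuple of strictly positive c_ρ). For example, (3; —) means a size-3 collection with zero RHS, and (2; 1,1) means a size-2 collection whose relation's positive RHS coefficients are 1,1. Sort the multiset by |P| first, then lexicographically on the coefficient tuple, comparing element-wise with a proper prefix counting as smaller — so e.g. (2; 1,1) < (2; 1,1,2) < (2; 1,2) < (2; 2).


|primitive collections| = 12. Relations:

  • {1,4}:  v_{1} + v_{4} = v_{7}  so sig = (2; 1)
  • {3,7}:  v_{3} + v_{7} = v_{9}  so sig = (2; 1)
  • {3,9}:  v_{3} + v_{9} = v_{8}  so sig = (2; 1)
  • {5,8}:  v_{5} + v_{8} = v_{2}  so sig = (2; 1)
  • {3,4}:  v_{3} + v_{4} = v_{5} + v_{6} + 2·v_{9}  so sig = (2; 1,1,2)
  • {4,8}:  v_{4} + v_{8} = v_{5} + v_{6} + 3·v_{9}  so sig = (2; 1,1,3)
  • {2,7}:  v_{2} + v_{7} = v_{5} + 2·v_{9}  so sig = (2; 1,2)
  • {2,4}:  v_{2} + v_{4} = 2·v_{5} + v_{6} + 3·v_{9}  so sig = (2; 1,2,3)
  • {7,8}:  v_{7} + v_{8} = 2·v_{9}  so sig = (2; 2)
  • {1,2,6}:  v_{1} + v_{2} + v_{6} = v_{3}  so sig = (3; 1)
  • {1,5,6,9}:  v_{1} + v_{5} + v_{6} + v_{9} = 0  so sig = (4; —)
  • {5,6,7,9}:  v_{5} + v_{6} + v_{7} + v_{9} = v_{4}  so sig = (4; 1)

Sorted signature multiset PRS(X):
{ (2; 1) ×4,  (2; 1,1,2),  (2; 1,1,3),  (2; 1,2),  (2; 1,2,3),  (2; 2),  (3; 1),  (4; —),  (4; 1) }


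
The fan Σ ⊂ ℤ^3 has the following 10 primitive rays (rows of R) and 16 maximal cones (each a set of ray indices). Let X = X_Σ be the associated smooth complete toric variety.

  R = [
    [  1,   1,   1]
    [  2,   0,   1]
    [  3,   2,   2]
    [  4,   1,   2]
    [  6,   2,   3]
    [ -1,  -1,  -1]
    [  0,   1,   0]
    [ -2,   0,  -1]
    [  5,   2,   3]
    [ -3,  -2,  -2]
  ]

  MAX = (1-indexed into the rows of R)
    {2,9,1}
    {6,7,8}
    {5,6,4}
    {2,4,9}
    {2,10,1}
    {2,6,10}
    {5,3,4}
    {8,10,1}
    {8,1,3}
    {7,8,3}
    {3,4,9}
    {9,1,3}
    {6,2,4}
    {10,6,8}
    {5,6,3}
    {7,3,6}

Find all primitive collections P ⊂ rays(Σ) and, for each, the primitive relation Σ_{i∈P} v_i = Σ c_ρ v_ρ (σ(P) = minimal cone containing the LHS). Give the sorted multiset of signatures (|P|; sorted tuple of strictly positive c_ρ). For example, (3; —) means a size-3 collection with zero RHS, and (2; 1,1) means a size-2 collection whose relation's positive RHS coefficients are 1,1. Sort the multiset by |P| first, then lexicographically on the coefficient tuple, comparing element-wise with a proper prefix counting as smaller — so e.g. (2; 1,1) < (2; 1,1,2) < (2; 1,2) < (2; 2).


Minimal non-faces — 23 found among 10 rays, 16 max cones:

  {1,6}:  v_{1} + v_{6} = 0  →  sig = (2; —)
  {2,8}:  v_{2} + v_{8} = 0  →  sig = (2; —)
  {3,10}:  v_{3} + v_{10} = 0  →  sig = (2; —)
  {1,4}:  v_{1} + v_{4} = v_{9}  →  sig = (2; 1)
  {2,3}:  v_{2} + v_{3} = v_{9}  →  sig = (2; 1)
  {6,9}:  v_{6} + v_{9} = v_{4}  →  sig = (2; 1)
  {8,9}:  v_{8} + v_{9} = v_{3}  →  sig = (2; 1)
  {9,10}:  v_{9} + v_{10} = v_{2}  →  sig = (2; 1)
  {1,5}:  v_{1} + v_{5} = v_{3} + v_{4}  →  sig = (2; 1,1)
  {1,7}:  v_{1} + v_{7} = v_{3} + v_{8}  →  sig = (2; 1,1)
  {2,7}:  v_{2} + v_{7} = v_{3} + v_{6}  →  sig = (2; 1,1)
  {4,8}:  v_{4} + v_{8} = v_{3} + v_{6}  →  sig = (2; 1,1)
  {4,10}:  v_{4} + v_{10} = v_{2} + v_{6}  →  sig = (2; 1,1)
  {5,10}:  v_{5} + v_{10} = v_{4} + v_{6}  →  sig = (2; 1,1)
  {7,10}:  v_{7} + v_{10} = v_{6} + v_{8}  →  sig = (2; 1,1)
  {5,9}:  v_{5} + v_{9} = v_{3} + 2·v_{4}  →  sig = (2; 1,2)
  {7,9}:  v_{7} + v_{9} = 2·v_{3} + v_{6}  →  sig = (2; 1,2)
  {2,5}:  v_{2} + v_{5} = 2·v_{4}  →  sig = (2; 2)
  {4,7}:  v_{4} + v_{7} = 2·v_{3} + 2·v_{6}  →  sig = (2; 2,2)
  {5,8}:  v_{5} + v_{8} = 2·v_{3} + 2·v_{6}  →  sig = (2; 2,2)
  {5,7}:  v_{5} + v_{7} = 3·v_{3} + 3·v_{6}  →  sig = (2; 3,3)
  {3,4,6}:  v_{3} + v_{4} + v_{6} = v_{5}  →  sig = (3; 1)
  {3,6,8}:  v_{3} + v_{6} + v_{8} = v_{7}  →  sig = (3; 1)

so the primitive-relation signature multiset is
[(2; —), (2; —), (2; —), (2; 1), (2; 1), (2; 1), (2; 1), (2; 1), (2; 1,1), (2; 1,1), (2; 1,1), (2; 1,1), (2; 1,1), (2; 1,1), (2; 1,1), (2; 1,2), (2; 1,2), (2; 2), (2; 2,2), (2; 2,2), (2; 3,3), (3; 1), (3; 1)]


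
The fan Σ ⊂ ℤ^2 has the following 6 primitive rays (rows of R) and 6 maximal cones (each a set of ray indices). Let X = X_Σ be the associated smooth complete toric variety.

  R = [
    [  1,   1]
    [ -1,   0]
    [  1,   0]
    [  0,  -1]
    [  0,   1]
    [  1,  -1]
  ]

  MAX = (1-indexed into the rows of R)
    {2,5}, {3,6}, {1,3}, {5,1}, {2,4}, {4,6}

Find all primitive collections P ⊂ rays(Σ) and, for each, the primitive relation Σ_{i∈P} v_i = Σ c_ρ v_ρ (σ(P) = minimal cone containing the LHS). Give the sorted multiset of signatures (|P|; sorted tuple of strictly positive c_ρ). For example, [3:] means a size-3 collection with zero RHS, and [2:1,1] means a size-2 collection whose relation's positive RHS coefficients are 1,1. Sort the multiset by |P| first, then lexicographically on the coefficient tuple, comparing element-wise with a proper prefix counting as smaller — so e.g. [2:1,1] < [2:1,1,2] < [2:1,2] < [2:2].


|primitive collections| = 9. Relations:

  P={2,3}:  v_{2} + v_{3} = 0  ⟹  sig = [2:]
  P={4,5}:  v_{4} + v_{5} = 0  ⟹  sig = [2:]
  P={1,2}:  v_{1} + v_{2} = v_{5}  ⟹  sig = [2:1]
  P={1,4}:  v_{1} + v_{4} = v_{3}  ⟹  sig = [2:1]
  P={2,6}:  v_{2} + v_{6} = v_{4}  ⟹  sig = [2:1]
  P={3,4}:  v_{3} + v_{4} = v_{6}  ⟹  sig = [2:1]
  P={3,5}:  v_{3} + v_{5} = v_{1}  ⟹  sig = [2:1]
  P={5,6}:  v_{5} + v_{6} = v_{3}  ⟹  sig = [2:1]
  P={1,6}:  v_{1} + v_{6} = 2·v_{3}  ⟹  sig = [2:2]

Hence PRS(X_Σ) =
[[2:], [2:], [2:1], [2:1], [2:1], [2:1], [2:1], [2:1], [2:2]]


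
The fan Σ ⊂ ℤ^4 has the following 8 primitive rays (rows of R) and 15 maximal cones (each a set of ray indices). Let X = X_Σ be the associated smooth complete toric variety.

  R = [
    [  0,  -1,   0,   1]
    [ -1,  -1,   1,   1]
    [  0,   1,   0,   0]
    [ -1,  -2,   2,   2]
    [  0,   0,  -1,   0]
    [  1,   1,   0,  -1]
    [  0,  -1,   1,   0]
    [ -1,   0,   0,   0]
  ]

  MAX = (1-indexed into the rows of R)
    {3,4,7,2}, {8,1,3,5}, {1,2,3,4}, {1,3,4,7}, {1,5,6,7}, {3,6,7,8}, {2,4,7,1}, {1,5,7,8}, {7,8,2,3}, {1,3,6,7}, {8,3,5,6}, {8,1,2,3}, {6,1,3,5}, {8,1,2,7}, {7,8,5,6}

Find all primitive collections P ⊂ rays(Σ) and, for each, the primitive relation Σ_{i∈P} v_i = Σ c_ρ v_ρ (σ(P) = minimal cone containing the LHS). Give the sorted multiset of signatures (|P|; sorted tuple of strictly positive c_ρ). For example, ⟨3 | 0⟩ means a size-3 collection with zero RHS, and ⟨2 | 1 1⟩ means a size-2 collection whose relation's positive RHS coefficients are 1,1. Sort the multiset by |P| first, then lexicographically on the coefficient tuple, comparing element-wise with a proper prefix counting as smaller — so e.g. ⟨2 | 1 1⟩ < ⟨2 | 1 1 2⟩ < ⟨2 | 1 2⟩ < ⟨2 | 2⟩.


Primitive collections (9):

  • {2,5}:  v_{2} + v_{5} = v_{1} + v_{8}  so sig = ⟨2 | 1 1⟩
  • {2,6}:  v_{2} + v_{6} = v_{3} + v_{7}  so sig = ⟨2 | 1 1⟩
  • {4,5}:  v_{4} + v_{5} = v_{1} + v_{2}  so sig = ⟨2 | 1 1⟩
  • {4,6}:  v_{4} + v_{6} = v_{1} + 2·v_{3} + 2·v_{7}  so sig = ⟨2 | 1 2 2⟩
  • {4,8}:  v_{4} + v_{8} = 2·v_{2}  so sig = ⟨2 | 2⟩
  • {1,6,8}:  v_{1} + v_{6} + v_{8} = 0  so sig = ⟨3 | 0⟩
  • {3,5,7}:  v_{3} + v_{5} + v_{7} = 0  so sig = ⟨3 | 0⟩
  • {1,2,3,7}:  v_{1} + v_{2} + v_{3} + v_{7} = v_{4}  so sig = ⟨4 | 1⟩
  • {1,3,7,8}:  v_{1} + v_{3} + v_{7} + v_{8} = v_{2}  so sig = ⟨4 | 1⟩

Signatures (|P|; sorted positive RHS coefficients), sorted:
    |P|=2: 5 collections, coeffs (1,1), (1,1), (1,1), (1,2,2), (2)
    |P|=3: 2 collections, coeffs (), ()
    |P|=4: 2 collections, coeffs (1), (1)


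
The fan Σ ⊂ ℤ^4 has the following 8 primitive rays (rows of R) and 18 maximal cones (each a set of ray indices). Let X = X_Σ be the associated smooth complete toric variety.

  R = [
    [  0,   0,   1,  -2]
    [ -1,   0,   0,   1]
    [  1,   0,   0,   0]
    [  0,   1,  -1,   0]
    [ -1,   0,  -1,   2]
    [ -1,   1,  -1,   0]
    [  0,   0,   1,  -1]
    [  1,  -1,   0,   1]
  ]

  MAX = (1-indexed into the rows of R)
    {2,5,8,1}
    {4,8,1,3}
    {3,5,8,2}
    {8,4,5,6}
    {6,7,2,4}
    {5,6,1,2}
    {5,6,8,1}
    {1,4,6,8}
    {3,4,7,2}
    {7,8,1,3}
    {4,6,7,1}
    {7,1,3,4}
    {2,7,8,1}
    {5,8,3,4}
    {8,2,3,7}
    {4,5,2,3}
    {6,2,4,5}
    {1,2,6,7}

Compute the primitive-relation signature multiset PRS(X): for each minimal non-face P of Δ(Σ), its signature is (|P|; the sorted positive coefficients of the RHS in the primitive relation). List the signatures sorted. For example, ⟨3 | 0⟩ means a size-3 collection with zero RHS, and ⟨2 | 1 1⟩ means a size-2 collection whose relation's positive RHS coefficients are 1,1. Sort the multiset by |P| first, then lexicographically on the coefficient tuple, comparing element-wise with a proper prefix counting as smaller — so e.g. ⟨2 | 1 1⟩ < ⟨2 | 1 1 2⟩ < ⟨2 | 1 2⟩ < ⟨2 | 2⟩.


Σ has 10 primitive collections:

  P = {3,6}:  v_{3} + v_{6} = v_{4} ; sig = ⟨2 | 1⟩
  P = {5,7}:  v_{5} + v_{7} = v_{2} ; sig = ⟨2 | 1⟩
  P = {1,3,5}:  v_{1} + v_{3} + v_{5} = 0 ; sig = ⟨3 | 0⟩
  P = {6,7,8}:  v_{6} + v_{7} + v_{8} = 0 ; sig = ⟨3 | 0⟩
  P = {1,2,3}:  v_{1} + v_{2} + v_{3} = v_{7} ; sig = ⟨3 | 1⟩
  P = {1,4,5}:  v_{1} + v_{4} + v_{5} = v_{6} ; sig = ⟨3 | 1⟩
  P = {2,6,8}:  v_{2} + v_{6} + v_{8} = v_{5} ; sig = ⟨3 | 1⟩
  P = {4,7,8}:  v_{4} + v_{7} + v_{8} = v_{3} ; sig = ⟨3 | 1⟩
  P = {1,2,4}:  v_{1} + v_{2} + v_{4} = v_{6} + v_{7} ; sig = ⟨3 | 1 1⟩
  P = {2,4,8}:  v_{2} + v_{4} + v_{8} = v_{3} + v_{5} ; sig = ⟨3 | 1 1⟩

so the primitive-relation signature multiset is
{ ⟨2 | 1⟩ ×2,  ⟨3 | 0⟩ ×2,  ⟨3 | 1⟩ ×4,  ⟨3 | 1 1⟩ ×2 }


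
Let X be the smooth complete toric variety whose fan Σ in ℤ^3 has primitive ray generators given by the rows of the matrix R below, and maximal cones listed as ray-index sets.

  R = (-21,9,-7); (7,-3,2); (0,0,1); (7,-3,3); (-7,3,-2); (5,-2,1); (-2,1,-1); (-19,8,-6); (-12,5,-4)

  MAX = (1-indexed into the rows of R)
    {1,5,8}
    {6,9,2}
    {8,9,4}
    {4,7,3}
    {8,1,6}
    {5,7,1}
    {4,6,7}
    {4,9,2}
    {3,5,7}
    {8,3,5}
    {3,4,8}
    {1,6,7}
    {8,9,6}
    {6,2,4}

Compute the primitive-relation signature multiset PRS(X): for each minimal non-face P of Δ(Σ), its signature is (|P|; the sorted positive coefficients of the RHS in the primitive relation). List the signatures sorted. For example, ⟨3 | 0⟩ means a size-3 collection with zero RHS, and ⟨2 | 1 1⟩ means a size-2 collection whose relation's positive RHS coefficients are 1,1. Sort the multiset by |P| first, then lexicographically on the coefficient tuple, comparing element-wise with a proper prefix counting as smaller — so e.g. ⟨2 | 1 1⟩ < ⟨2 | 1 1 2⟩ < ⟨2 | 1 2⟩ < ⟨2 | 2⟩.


Δ(Σ) — 9 vertices, 17 min non-faces:

  P = {2,5}:  v_{2} + v_{5} = 0  →  sig = ⟨2 | 0⟩
  P = {2,3}:  v_{2} + v_{3} = v_{4}  →  sig = ⟨2 | 1⟩
  P = {2,7}:  v_{2} + v_{7} = v_{6}  →  sig = ⟨2 | 1⟩
  P = {2,8}:  v_{2} + v_{8} = v_{9}  →  sig = ⟨2 | 1⟩
  P = {4,5}:  v_{4} + v_{5} = v_{3}  →  sig = ⟨2 | 1⟩
  P = {5,6}:  v_{5} + v_{6} = v_{7}  →  sig = ⟨2 | 1⟩
  P = {5,9}:  v_{5} + v_{9} = v_{8}  →  sig = ⟨2 | 1⟩
  P = {7,8}:  v_{7} + v_{8} = v_{1}  →  sig = ⟨2 | 1⟩
  P = {1,2}:  v_{1} + v_{2} = v_{6} + v_{8}  →  sig = ⟨2 | 1 1⟩
  P = {3,6}:  v_{3} + v_{6} = v_{4} + v_{7}  →  sig = ⟨2 | 1 1⟩
  P = {3,9}:  v_{3} + v_{9} = v_{4} + v_{8}  →  sig = ⟨2 | 1 1⟩
  P = {7,9}:  v_{7} + v_{9} = v_{6} + v_{8}  →  sig = ⟨2 | 1 1⟩
  P = {1,9}:  v_{1} + v_{9} = v_{6} + 2·v_{8}  →  sig = ⟨2 | 1 2⟩
  P = {1,4}:  v_{1} + v_{4} = 2·v_{5}  →  sig = ⟨2 | 2⟩
  P = {1,3}:  v_{1} + v_{3} = 3·v_{5}  →  sig = ⟨2 | 3⟩
  P = {4,6,9}:  v_{4} + v_{6} + v_{9} = 0  →  sig = ⟨3 | 0⟩
  P = {4,6,8}:  v_{4} + v_{6} + v_{8} = v_{5}  →  sig = ⟨3 | 1⟩

so the primitive-relation signature multiset is
    |P|=2: 15 collections, coeffs (), (1), (1), (1), (1), (1), (1), (1), (1,1), (1,1), (1,1), (1,1), (1,2), (2), (3)
    |P|=3: 2 collections, coeffs (), (1)


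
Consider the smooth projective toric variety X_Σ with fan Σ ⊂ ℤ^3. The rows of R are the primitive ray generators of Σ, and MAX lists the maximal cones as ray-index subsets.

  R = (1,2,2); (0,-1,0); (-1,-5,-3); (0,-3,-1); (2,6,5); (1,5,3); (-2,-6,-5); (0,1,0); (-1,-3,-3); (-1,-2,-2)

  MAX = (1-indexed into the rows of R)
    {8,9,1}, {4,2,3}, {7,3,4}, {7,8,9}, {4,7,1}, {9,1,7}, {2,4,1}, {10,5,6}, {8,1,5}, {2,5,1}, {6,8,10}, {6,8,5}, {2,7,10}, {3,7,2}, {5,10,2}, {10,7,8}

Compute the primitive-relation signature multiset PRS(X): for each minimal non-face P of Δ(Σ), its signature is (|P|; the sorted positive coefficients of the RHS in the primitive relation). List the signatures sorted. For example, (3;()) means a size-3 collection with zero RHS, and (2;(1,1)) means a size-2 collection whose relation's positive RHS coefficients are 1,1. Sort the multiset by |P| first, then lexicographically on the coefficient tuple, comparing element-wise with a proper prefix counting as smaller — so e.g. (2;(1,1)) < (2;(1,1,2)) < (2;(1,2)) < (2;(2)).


|primitive collections| = 25. Relations:

  • {1,10}:  v_{1} + v_{10} = 0 ; sig = (2;())
  • {2,8}:  v_{2} + v_{8} = 0 ; sig = (2;())
  • {3,6}:  v_{3} + v_{6} = 0 ; sig = (2;())
  • {5,7}:  v_{5} + v_{7} = 0 ; sig = (2;())
  • {1,3}:  v_{1} + v_{3} = v_{4} ; sig = (2;(1))
  • {4,6}:  v_{4} + v_{6} = v_{1} ; sig = (2;(1))
  • {4,10}:  v_{4} + v_{10} = v_{3} ; sig = (2;(1))
  • {1,6}:  v_{1} + v_{6} = v_{5} + v_{8} ; sig = (2;(1,1))
  • {2,6}:  v_{2} + v_{6} = v_{5} + v_{10} ; sig = (2;(1,1))
  • {2,9}:  v_{2} + v_{9} = v_{1} + v_{7} ; sig = (2;(1,1))
  • {3,5}:  v_{3} + v_{5} = v_{1} + v_{2} ; sig = (2;(1,1))
  • {3,8}:  v_{3} + v_{8} = v_{1} + v_{7} ; sig = (2;(1,1))
  • {3,10}:  v_{3} + v_{10} = v_{2} + v_{7} ; sig = (2;(1,1))
  • {5,9}:  v_{5} + v_{9} = v_{1} + v_{8} ; sig = (2;(1,1))
  • {6,7}:  v_{6} + v_{7} = v_{8} + v_{10} ; sig = (2;(1,1))
  • {9,10}:  v_{9} + v_{10} = v_{7} + v_{8} ; sig = (2;(1,1))
  • {4,5}:  v_{4} + v_{5} = 2·v_{1} + v_{2} ; sig = (2;(1,2))
  • {4,8}:  v_{4} + v_{8} = 2·v_{1} + v_{7} ; sig = (2;(1,2))
  • {6,9}:  v_{6} + v_{9} = 2·v_{8} ; sig = (2;(2))
  • {3,9}:  v_{3} + v_{9} = 2·v_{1} + 2·v_{7} ; sig = (2;(2,2))
  • {4,9}:  v_{4} + v_{9} = 3·v_{1} + 2·v_{7} ; sig = (2;(2,3))
  • {1,2,7}:  v_{1} + v_{2} + v_{7} = v_{3} ; sig = (3;(1))
  • {1,7,8}:  v_{1} + v_{7} + v_{8} = v_{9} ; sig = (3;(1))
  • {5,8,10}:  v_{5} + v_{8} + v_{10} = v_{6} ; sig = (3;(1))
  • {2,4,7}:  v_{2} + v_{4} + v_{7} = 2·v_{3} ; sig = (3;(2))

so the primitive-relation signature multiset is
    |P|=2: 21 collections, coeffs (), (), (), (), (1), (1), (1), (1,1), (1,1), (1,1), (1,1), (1,1), (1,1), (1,1), (1,1), (1,1), (1,2), (1,2), (2), (2,2), (2,3)
    |P|=3: 4 collections, coeffs (1), (1), (1), (2)


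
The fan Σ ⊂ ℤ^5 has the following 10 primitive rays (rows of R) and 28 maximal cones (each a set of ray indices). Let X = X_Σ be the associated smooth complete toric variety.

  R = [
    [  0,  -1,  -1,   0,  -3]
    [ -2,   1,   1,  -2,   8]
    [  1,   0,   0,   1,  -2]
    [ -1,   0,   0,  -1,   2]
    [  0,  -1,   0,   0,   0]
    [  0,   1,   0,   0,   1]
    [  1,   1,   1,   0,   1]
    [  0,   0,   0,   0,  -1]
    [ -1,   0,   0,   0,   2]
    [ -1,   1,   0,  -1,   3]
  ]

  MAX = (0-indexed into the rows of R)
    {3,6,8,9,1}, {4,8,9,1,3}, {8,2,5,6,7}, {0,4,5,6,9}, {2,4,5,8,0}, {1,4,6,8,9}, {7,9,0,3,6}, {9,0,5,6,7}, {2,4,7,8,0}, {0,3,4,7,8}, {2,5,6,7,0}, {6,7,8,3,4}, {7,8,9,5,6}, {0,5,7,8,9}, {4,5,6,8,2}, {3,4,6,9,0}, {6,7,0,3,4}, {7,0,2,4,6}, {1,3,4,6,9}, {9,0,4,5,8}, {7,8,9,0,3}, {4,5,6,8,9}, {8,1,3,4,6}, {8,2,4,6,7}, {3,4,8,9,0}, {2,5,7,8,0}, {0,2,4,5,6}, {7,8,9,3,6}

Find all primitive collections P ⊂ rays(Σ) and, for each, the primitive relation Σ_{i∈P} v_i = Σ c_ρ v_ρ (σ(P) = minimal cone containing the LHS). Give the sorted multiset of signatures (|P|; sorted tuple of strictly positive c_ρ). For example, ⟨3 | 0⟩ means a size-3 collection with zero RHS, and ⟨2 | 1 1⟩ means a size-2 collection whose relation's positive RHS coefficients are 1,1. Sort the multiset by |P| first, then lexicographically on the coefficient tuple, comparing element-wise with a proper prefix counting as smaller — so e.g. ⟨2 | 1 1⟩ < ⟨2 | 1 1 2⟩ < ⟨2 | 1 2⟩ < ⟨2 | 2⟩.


|primitive collections| = 11. Relations:

  • {2,3}:  v_{2} + v_{3} = 0 — sig = ⟨2 | 0⟩
  • {2,9}:  v_{2} + v_{9} = v_{5} — sig = ⟨2 | 1⟩
  • {3,5}:  v_{3} + v_{5} = v_{9} — sig = ⟨2 | 1⟩
  • {0,1}:  v_{0} + v_{1} = v_{3} + v_{4} + v_{9} — sig = ⟨2 | 1 1 1⟩
  • {1,2}:  v_{1} + v_{2} = v_{4} + v_{6} + v_{8} + v_{9} — sig = ⟨2 | 1 1 1 1⟩
  • {1,5}:  v_{1} + v_{5} = v_{4} + v_{6} + v_{8} + 2·v_{9} — sig = ⟨2 | 1 1 1 2⟩
  • {1,7}:  v_{1} + v_{7} = 2·v_{3} + v_{6} + v_{8} — sig = ⟨2 | 1 1 2⟩
  • {0,6,8}:  v_{0} + v_{6} + v_{8} = 0 — sig = ⟨3 | 0⟩
  • {4,5,7}:  v_{4} + v_{5} + v_{7} = 0 — sig = ⟨3 | 0⟩
  • {4,7,9}:  v_{4} + v_{7} + v_{9} = v_{3} — sig = ⟨3 | 1⟩
  • {3,4,6,8,9}:  v_{3} + v_{4} + v_{6} + v_{8} + v_{9} = v_{1} — sig = ⟨5 | 1⟩

so the primitive-relation signature multiset is
    ⟨2 | 0⟩
    ⟨2 | 1⟩
    ⟨2 | 1⟩
    ⟨2 | 1 1 1⟩
    ⟨2 | 1 1 1 1⟩
    ⟨2 | 1 1 1 2⟩
    ⟨2 | 1 1 2⟩
    ⟨3 | 0⟩
    ⟨3 | 0⟩
    ⟨3 | 1⟩
    ⟨5 | 1⟩


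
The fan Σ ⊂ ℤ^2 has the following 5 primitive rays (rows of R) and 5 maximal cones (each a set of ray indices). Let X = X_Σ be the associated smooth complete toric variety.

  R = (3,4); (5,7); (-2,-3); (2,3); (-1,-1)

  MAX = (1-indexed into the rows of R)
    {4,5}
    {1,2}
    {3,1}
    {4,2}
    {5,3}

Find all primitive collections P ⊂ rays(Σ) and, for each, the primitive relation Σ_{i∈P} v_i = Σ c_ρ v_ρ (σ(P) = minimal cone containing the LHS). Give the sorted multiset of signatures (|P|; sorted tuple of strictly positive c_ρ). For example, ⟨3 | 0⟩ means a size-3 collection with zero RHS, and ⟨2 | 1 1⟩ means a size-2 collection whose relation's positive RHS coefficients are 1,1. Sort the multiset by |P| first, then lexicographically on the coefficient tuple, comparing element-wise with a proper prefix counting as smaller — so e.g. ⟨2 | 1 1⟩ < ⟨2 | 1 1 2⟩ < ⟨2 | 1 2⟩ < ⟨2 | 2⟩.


|primitive collections| = 5. Relations:

  {3,4}:  v_{3} + v_{4} = 0  →  sig = ⟨2 | 0⟩
  {1,4}:  v_{1} + v_{4} = v_{2}  →  sig = ⟨2 | 1⟩
  {1,5}:  v_{1} + v_{5} = v_{4}  →  sig = ⟨2 | 1⟩
  {2,3}:  v_{2} + v_{3} = v_{1}  →  sig = ⟨2 | 1⟩
  {2,5}:  v_{2} + v_{5} = 2·v_{4}  →  sig = ⟨2 | 2⟩

so the primitive-relation signature multiset is
[⟨2 | 0⟩, ⟨2 | 1⟩, ⟨2 | 1⟩, ⟨2 | 1⟩, ⟨2 | 2⟩]


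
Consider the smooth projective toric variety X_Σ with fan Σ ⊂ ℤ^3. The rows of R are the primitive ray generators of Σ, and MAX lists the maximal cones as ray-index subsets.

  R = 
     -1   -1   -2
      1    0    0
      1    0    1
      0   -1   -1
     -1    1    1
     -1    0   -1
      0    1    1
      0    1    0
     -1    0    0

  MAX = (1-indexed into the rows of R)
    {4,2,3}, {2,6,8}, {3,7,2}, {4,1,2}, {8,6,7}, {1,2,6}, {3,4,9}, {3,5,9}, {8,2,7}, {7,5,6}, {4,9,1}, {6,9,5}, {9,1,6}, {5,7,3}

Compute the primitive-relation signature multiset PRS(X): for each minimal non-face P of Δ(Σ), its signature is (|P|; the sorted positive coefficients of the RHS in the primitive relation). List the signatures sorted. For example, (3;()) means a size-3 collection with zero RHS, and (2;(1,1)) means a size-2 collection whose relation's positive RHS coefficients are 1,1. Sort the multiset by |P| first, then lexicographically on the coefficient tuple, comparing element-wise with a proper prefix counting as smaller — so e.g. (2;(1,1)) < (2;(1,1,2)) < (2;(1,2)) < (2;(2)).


16 collections generate NE(X_Σ); each relation:

  P = {2,9}:  v_{2} + v_{9} = 0 — sig = (2;())
  P = {3,6}:  v_{3} + v_{6} = 0 — sig = (2;())
  P = {4,7}:  v_{4} + v_{7} = 0 — sig = (2;())
  P = {1,3}:  v_{1} + v_{3} = v_{4} — sig = (2;(1))
  P = {1,7}:  v_{1} + v_{7} = v_{6} — sig = (2;(1))
  P = {2,5}:  v_{2} + v_{5} = v_{7} — sig = (2;(1))
  P = {4,5}:  v_{4} + v_{5} = v_{9} — sig = (2;(1))
  P = {4,6}:  v_{4} + v_{6} = v_{1} — sig = (2;(1))
  P = {7,9}:  v_{7} + v_{9} = v_{5} — sig = (2;(1))
  P = {1,5}:  v_{1} + v_{5} = v_{6} + v_{9} — sig = (2;(1,1))
  P = {3,8}:  v_{3} + v_{8} = v_{2} + v_{7} — sig = (2;(1,1))
  P = {4,8}:  v_{4} + v_{8} = v_{2} + v_{6} — sig = (2;(1,1))
  P = {8,9}:  v_{8} + v_{9} = v_{6} + v_{7} — sig = (2;(1,1))
  P = {1,8}:  v_{1} + v_{8} = v_{2} + 2·v_{6} — sig = (2;(1,2))
  P = {5,8}:  v_{5} + v_{8} = v_{6} + 2·v_{7} — sig = (2;(1,2))
  P = {2,6,7}:  v_{2} + v_{6} + v_{7} = v_{8} — sig = (3;(1))

Signatures (|P|; sorted positive RHS coefficients), sorted:
[(2;()), (2;()), (2;()), (2;(1)), (2;(1)), (2;(1)), (2;(1)), (2;(1)), (2;(1)), (2;(1,1)), (2;(1,1)), (2;(1,1)), (2;(1,1)), (2;(1,2)), (2;(1,2)), (3;(1))]
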